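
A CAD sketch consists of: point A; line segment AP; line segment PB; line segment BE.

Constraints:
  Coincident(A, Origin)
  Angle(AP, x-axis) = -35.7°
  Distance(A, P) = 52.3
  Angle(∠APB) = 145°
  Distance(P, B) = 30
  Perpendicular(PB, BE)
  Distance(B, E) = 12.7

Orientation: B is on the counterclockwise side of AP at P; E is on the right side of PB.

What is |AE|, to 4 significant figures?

84.43

A is at the origin; AP runs at -35.7° with length 52.3, so P = 52.3·(cos -35.7°, sin -35.7°) = (42.47, -30.52). ∠APB = 145.0°, so PB runs at -35.7° + (180° − 145.0°) = -0.7000° from the x-axis; with |PB| = 30.0, B = P + 30.0·(cos -0.7000°, sin -0.7000°) = (72.47, -30.89). The perpendicularity gives BE at right angles to PB; with |BE| = 12.7 on the right of PB, E = B + 12.7·(-0.01222, -0.9999) = (72.31, -43.58). Then |AE| = |E − A| = 84.43.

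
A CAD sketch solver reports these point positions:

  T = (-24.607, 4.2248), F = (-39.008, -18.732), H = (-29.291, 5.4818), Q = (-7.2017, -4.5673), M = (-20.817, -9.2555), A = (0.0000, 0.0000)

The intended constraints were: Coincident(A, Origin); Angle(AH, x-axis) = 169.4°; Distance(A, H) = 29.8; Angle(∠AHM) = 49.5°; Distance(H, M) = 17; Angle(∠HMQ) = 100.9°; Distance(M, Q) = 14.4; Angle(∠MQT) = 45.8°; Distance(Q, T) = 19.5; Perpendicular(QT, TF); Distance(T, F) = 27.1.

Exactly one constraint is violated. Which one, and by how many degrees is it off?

Perpendicular(QT, TF) — off by 5.30°.

A = (0.00, 0.00) ✓; AH at 169.4° ✓; |AH| = 29.80 ✓; ∠AHM = 49.50° ✓; |HM| = 17.00 ✓; ∠HMQ = 100.9° ✓; |MQ| = 14.40 ✓; ∠MQT = 45.80° ✓; |QT| = 19.50 ✓; ∠(QT, TF) = 84.70° ✗; |TF| = 27.10 ✓.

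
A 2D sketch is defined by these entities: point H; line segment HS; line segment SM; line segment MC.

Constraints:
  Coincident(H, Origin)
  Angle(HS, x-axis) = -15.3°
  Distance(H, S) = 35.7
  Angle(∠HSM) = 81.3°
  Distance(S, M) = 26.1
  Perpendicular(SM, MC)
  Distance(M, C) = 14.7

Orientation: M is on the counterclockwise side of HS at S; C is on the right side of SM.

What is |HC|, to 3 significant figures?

54.1

H is at the origin; HS runs at -15.3° with length 35.7, so S = 35.7·(cos -15.3°, sin -15.3°) = (34.4, -9.42). ∠HSM = 81.3°, so SM runs at -15.3° + (180° − 81.3°) = 83.4° from the x-axis; with |SM| = 26.1, M = S + 26.1·(cos 83.4°, sin 83.4°) = (37.4, 16.5). SM is perpendicular to MC; with |MC| = 14.7 on the right of SM, C = M + 14.7·(0.993, -0.115) = (52.0, 14.8). Then |HC| = |C − H| = 54.1.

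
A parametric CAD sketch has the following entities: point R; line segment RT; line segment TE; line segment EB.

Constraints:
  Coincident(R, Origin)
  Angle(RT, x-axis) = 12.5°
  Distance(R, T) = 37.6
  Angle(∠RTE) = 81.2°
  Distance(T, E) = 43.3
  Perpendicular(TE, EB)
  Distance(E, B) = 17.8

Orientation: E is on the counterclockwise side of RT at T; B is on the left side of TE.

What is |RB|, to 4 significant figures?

42.24

R is at the origin; RT runs at 12.5° with length 37.6, so T = 37.6·(cos 12.5°, sin 12.5°) = (36.71, 8.138). ∠RTE = 81.2°, so TE runs at 12.5° + (180° − 81.2°) = 111.3° from the x-axis; with |TE| = 43.3, E = T + 43.3·(cos 111.3°, sin 111.3°) = (20.98, 48.48). TE ⟂ EB; with |EB| = 17.8 on the left of TE, B = E + 17.8·(-0.9317, -0.3633) = (4.396, 42.01). Then |RB| = |B − R| = 42.24.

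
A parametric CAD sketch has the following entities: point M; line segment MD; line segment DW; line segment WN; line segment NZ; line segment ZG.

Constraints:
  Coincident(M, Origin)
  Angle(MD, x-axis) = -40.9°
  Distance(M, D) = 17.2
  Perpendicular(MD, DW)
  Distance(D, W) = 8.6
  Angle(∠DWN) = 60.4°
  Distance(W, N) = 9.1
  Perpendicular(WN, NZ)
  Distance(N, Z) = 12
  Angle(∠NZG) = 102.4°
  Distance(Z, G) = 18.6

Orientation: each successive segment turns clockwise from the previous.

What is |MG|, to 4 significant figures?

32.99

WN ⟂ NZ, so NZ runs at 19.50°; with |NZ| = 12.0, Z = (15.64, -5.178). ∠NZG = 102.4° gives ZG at -58.10° from the x-axis; with |ZG| = 18.6, G = (25.47, -20.97). Then |MG| = |G − M| = 32.99.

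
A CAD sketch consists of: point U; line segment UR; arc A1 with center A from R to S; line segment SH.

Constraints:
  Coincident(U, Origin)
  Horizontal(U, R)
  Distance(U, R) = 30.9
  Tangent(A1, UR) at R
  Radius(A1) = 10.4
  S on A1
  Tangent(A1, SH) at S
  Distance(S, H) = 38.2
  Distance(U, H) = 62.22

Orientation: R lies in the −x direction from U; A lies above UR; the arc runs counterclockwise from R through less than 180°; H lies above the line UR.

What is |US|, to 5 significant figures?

26.134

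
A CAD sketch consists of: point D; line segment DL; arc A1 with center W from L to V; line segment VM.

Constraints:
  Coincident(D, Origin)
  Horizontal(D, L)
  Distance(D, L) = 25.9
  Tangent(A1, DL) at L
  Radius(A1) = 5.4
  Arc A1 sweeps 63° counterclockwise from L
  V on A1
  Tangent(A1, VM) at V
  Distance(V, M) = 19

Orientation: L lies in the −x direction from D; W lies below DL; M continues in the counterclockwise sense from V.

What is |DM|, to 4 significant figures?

44.07

D is at the origin; D and L share the same y with |DL| = 25.9 and L on the −x side, so L = (-25.90, 0.000). Tangency of A1 to DL means the radius WL is perpendicular to DL, so W = L + (0, -5.4) = (-25.90, -5.400). On A1, L sits at bearing 90° from W; a 63° counterclockwise sweep puts V at bearing 153°, so V = W + 5.4·(cos 153°, sin 153°) = (-30.71, -2.948). Since A1 is tangent to VM there, WV ⟂ VM, so VM runs along (−sin 153°, cos 153°); with |VM| = 19.0, M = (-39.34, -19.88). Then |DM| = |M − D| = 44.07.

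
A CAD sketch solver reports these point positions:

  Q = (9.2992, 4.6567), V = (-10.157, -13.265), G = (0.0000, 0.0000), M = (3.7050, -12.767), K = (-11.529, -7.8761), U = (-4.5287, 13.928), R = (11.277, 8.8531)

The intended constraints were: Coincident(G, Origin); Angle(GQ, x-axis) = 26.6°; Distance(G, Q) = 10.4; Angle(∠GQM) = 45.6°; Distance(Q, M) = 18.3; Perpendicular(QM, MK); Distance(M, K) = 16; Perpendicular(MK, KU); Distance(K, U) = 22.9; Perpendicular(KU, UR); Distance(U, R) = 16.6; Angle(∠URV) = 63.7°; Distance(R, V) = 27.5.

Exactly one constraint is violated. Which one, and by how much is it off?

Distance(R, V) = 27.5 — off by 3.30.

G = (0.00, 0.00) ✓; GQ at 26.60° ✓; |GQ| = 10.40 ✓; ∠GQM = 45.60° ✓; |QM| = 18.30 ✓; ∠(QM, MK) = 90.00° ✓; |MK| = 16.00 ✓; ∠(MK, KU) = 90.00° ✓; |KU| = 22.90 ✓; ∠(KU, UR) = 90.00° ✓; |UR| = 16.60 ✓; ∠URV = 63.70° ✓; |RV| = 30.80 ✗.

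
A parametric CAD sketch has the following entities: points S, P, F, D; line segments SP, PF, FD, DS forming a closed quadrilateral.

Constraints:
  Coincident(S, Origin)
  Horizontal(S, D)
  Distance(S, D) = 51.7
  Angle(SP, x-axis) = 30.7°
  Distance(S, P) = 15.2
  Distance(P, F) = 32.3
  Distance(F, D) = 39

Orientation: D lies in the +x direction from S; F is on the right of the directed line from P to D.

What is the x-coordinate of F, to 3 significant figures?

20.7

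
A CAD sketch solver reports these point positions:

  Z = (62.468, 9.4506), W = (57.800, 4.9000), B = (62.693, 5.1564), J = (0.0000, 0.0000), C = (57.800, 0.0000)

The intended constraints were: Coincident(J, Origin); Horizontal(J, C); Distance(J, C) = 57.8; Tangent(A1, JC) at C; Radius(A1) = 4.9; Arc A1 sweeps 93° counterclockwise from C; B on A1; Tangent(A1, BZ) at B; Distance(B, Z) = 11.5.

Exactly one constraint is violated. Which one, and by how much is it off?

Distance(B, Z) = 11.5 — off by 7.20.

J = (0.00, 0.00) ✓; J.y = 0.00, C.y = 0.00 ✓; |JC| = 57.80 ✓; ∠(WC, CJ) = 90.00° ✓; |WC| = 4.900 ✓; bearing(W→B) − bearing(W→C) = 93.00° ✓; |WB| = 4.900 ✓; ∠(WB, BZ) = 90.00° ✓; |BZ| = 4.300 ✗.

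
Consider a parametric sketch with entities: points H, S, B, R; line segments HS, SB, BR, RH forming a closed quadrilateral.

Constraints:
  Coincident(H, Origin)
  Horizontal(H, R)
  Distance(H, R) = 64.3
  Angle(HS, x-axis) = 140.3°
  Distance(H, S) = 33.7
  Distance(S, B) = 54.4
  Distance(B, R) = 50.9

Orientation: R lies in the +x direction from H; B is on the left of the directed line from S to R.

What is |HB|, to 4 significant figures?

43.76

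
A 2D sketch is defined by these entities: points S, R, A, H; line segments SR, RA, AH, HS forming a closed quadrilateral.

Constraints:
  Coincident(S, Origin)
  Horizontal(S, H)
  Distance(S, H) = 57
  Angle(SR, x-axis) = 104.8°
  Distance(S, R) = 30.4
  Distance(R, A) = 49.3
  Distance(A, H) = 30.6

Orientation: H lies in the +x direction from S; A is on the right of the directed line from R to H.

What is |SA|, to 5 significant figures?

27.508

S is at the origin; S and H share the same y with |SH| = 57.0 and H in +x, so H = (57.0, 0). SR runs at 104.8° with |SR| = 30.4, so R = (-7.7656, 29.391). A is determined by |RA| = 49.3 and |AH| = 30.6 together: it lies at the intersection of circle(R, 49.3) and circle(H, 30.6). With |RH| = 71.123, the foot of the radical line on RH is 46.065 from R and the perpendicular offset is √(49.3² − 46.065²) = 17.564. Taking the right-of-RH solution: A = (26.924, -5.6389).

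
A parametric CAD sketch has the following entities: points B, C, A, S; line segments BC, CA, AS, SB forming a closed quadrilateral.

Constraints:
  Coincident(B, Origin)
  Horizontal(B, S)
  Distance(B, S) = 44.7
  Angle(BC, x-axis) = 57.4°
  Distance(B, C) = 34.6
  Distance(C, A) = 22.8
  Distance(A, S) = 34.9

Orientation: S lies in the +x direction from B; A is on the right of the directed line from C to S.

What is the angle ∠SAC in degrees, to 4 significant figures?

82.45°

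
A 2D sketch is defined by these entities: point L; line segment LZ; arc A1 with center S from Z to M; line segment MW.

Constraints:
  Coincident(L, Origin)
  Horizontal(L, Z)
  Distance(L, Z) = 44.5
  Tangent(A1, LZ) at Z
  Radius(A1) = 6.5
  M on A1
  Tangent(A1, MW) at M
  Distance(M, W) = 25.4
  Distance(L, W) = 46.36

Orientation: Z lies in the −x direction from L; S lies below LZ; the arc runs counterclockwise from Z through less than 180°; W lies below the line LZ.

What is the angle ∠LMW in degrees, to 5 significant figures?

65.348°

Checks: |SM| = 6.500 ✓; ∠(SM, MW) = 90.00° ✓; |MW| = 25.40 ✓; |LW| = 46.36 ✓.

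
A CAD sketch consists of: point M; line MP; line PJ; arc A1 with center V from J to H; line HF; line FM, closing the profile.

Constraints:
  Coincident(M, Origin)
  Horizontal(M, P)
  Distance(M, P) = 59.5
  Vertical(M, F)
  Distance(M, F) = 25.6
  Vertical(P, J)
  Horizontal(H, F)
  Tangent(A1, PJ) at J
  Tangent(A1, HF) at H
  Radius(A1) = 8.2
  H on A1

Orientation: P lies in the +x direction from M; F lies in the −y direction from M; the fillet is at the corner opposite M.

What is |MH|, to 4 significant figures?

57.33

M is at the origin; MP is horizontal with |MP| = 59.5 and P on the +x side, so P = (59.50, 0.000). MF is vertical with |MF| = 25.6 and F on the −y side, so F = (0.000, -25.60). The virtual corner opposite M is at (59.50, -25.60). Tangency of A1 to PJ means the radius VJ is perpendicular to PJ and A1 meets HF tangentially, so VH is at right angles to HF, with radius 8.2, so the center V sits 8.2 in from both sides at V = (51.30, -17.40). That places the tangent points at J = (59.50, -17.40) on PJ and H = (51.30, -25.60) on HF. Then |MH| = |H − M| = 57.33.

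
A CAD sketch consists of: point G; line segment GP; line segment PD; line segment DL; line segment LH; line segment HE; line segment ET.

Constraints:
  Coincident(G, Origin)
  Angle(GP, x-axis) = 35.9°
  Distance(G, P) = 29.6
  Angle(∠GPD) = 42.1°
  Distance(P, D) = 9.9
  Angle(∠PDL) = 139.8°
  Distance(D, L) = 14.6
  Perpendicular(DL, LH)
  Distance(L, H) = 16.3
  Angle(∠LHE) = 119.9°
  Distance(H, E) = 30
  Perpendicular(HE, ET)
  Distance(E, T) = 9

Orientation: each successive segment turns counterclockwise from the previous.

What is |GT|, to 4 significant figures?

41.18

G is at the origin; GP runs at 35.9° with length 29.6, so P = (23.98, 17.36). ∠GPD = 42.1° gives PD at 173.8° from the x-axis; with |PD| = 9.9, D = (14.14, 18.43). ∠PDL = 139.8° gives DL at -146.0° from the x-axis; with |DL| = 14.6, L = (2.031, 10.26). The perpendicularity gives LH at right angles to DL, so LH runs at -56.00°; with |LH| = 16.3, H = (11.15, -3.252). ∠LHE = 119.9° gives HE at 4.100° from the x-axis; with |HE| = 30.0, E = (41.07, -1.107). The perpendicularity gives ET at right angles to HE, so ET runs at 94.10°; with |ET| = 9.0, T = (40.43, 7.870). Then |GT| = |T − G| = 41.18.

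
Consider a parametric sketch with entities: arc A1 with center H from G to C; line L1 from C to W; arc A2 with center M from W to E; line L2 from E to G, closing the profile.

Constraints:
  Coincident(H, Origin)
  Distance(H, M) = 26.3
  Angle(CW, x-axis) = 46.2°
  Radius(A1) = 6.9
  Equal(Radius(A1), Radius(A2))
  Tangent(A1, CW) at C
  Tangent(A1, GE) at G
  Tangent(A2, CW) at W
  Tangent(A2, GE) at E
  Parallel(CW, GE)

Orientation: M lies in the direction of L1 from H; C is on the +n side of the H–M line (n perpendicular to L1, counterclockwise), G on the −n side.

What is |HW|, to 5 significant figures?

27.190

The slot axis is L1's direction at 46.2°, so u = (cos 46.2°, sin 46.2°) = (0.69214, 0.72176) and n = (−sin 46.2°, cos 46.2°) = (-0.72176, 0.69214). H is at the origin and M lies 26.3 along u from H, so M = 26.3·u = (18.203, 18.982). Tangency of A1 to both parallel lines with radius 6.9 puts C and G at H ± 6.9·n: C = (-4.9801, 4.7758), G = (4.9801, -4.7758). Equal radii place W and E the same way about M: W = M + 6.9·n = (13.223, 23.758), E = M − 6.9·n = (23.184, 14.207). Then |HW| = |W − H| = 27.190.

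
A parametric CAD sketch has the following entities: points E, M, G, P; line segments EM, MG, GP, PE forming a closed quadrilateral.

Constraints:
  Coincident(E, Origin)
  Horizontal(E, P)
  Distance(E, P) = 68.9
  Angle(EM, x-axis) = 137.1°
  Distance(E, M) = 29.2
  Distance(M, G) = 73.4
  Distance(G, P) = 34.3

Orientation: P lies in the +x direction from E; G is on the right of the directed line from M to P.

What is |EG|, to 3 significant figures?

45.0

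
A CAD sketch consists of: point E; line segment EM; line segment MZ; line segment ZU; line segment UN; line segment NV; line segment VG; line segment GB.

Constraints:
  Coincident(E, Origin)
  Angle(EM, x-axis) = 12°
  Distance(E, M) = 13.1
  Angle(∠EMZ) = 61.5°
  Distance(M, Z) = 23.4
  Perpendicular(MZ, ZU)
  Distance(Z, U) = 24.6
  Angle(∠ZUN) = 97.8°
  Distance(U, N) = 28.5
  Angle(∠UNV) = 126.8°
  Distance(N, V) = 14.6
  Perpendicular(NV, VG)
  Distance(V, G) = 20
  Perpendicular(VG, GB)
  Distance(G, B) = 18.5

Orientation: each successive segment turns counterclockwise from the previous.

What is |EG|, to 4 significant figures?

10.31

E is at the origin; EM runs at 12.0° with length 13.1, so M = (12.81, 2.724). ∠EMZ = 61.5° gives MZ at 130.5° from the x-axis; with |MZ| = 23.4, Z = (-2.383, 20.52). MZ ⟂ ZU, so ZU runs at -139.5°; with |ZU| = 24.6, U = (-21.09, 4.541). ∠ZUN = 97.8° gives UN at -57.30° from the x-axis; with |UN| = 28.5, N = (-5.692, -19.44). ∠UNV = 126.8° gives NV at -4.100° from the x-axis; with |NV| = 14.6, V = (8.870, -20.49). The perpendicularity gives VG at right angles to NV, so VG runs at 85.90°; with |VG| = 20.0, G = (10.30, -0.5374). Then |EG| = |G − E| = 10.31.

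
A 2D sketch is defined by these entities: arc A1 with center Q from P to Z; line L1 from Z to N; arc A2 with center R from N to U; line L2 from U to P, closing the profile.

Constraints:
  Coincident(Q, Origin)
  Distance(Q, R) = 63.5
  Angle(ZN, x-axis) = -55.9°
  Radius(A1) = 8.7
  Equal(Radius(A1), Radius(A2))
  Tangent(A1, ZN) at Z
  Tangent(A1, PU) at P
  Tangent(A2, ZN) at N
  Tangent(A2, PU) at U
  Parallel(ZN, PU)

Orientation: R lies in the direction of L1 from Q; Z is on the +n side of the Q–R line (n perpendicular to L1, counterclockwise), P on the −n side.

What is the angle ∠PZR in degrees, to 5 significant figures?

82.199°

The slot axis is L1's direction at -55.9°, so u = (cos -55.9°, sin -55.9°) = (0.56064, -0.82806) and n = (−sin -55.9°, cos -55.9°) = (0.82806, 0.56064). Q is at the origin and R lies 63.5 along u from Q, so R = 63.5·u = (35.601, -52.582). Tangency of A1 to both parallel lines with radius 8.7 puts Z and P at Q ± 8.7·n: Z = (7.2041, 4.8776), P = (-7.2041, -4.8776). Then cos ∠PZR = ZP·ZR / (|ZP||ZR|), giving 82.199°.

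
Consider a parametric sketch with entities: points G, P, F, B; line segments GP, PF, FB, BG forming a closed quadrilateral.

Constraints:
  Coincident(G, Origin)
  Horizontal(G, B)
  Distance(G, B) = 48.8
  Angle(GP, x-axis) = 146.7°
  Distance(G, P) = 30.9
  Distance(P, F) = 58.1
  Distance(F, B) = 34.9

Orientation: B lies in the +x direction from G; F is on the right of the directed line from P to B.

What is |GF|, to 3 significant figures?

27.5

Checks: |PF| = 58.10 ✓; |FB| = 34.90 ✓.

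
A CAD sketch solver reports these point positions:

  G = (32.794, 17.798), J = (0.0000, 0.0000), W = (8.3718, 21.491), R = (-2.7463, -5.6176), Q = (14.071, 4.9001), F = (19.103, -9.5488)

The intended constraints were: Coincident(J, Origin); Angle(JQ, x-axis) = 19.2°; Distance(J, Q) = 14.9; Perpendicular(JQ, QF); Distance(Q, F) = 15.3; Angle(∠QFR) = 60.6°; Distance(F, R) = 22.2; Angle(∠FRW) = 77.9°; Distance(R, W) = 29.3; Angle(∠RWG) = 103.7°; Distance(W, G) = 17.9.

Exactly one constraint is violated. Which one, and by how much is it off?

Distance(W, G) = 17.9 — off by 6.80.

J = (0.00, 0.00) ✓; JQ at 19.20° ✓; |JQ| = 14.90 ✓; ∠(JQ, QF) = 90.00° ✓; |QF| = 15.30 ✓; ∠QFR = 60.60° ✓; |FR| = 22.20 ✓; ∠FRW = 77.90° ✓; |RW| = 29.30 ✓; ∠RWG = 103.7° ✓; |WG| = 24.70 ✗.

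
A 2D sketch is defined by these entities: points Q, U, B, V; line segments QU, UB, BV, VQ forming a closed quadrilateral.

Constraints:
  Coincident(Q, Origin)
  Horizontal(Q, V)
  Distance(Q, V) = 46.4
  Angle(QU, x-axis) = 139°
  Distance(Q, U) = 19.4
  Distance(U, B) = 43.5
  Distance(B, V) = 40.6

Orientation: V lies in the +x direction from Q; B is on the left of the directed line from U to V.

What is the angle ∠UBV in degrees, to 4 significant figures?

95.64°

Q is at the origin; Q and V share the same y with |QV| = 46.4 and V in +x, so V = (46.4, 0). QU runs at 139.0° with |QU| = 19.4, so U = (-14.64, 12.73). B is determined by |UB| = 43.5 and |BV| = 40.6 together: it lies at the intersection of circle(U, 43.5) and circle(V, 40.6). With |UV| = 62.35, the foot of the radical line on UV is 33.13 from U and the perpendicular offset is √(43.5² − 33.13²) = 28.19. Taking the left-of-UV solution: B = (23.55, 33.56).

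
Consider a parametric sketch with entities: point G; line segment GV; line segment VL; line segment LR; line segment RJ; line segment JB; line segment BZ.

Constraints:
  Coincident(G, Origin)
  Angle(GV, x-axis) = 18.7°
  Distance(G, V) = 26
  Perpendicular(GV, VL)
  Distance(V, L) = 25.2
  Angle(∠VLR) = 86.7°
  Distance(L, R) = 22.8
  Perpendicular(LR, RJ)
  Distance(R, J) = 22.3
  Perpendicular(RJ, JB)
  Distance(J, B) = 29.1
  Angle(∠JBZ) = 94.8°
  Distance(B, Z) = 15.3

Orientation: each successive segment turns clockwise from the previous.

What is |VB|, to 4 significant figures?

8.261

G is at the origin; GV runs at 18.7° with length 26.0, so V = (24.63, 8.336). GV is perpendicular to VL, so VL runs at -71.30°; with |VL| = 25.2, L = (32.71, -15.53). ∠VLR = 86.7° gives LR at -164.6° from the x-axis; with |LR| = 22.8, R = (10.73, -21.59). LR ⟂ RJ, so RJ runs at 105.4°; with |RJ| = 22.3, J = (4.804, -0.08911). RJ is perpendicular to JB, so JB runs at 15.40°; with |JB| = 29.1, B = (32.86, 7.639). Then |VB| = |B − V| = 8.261.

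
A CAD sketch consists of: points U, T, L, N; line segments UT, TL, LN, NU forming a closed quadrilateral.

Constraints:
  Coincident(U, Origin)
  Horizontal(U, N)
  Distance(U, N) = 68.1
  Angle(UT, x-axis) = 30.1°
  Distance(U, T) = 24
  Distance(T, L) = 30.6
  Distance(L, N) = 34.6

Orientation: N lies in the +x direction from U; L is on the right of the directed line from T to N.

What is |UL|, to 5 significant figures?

39.197

U is at the origin; UN is horizontal with |UN| = 68.1 and N in +x, so N = (68.1, 0). UT runs at 30.1° with |UT| = 24.0, so T = (20.764, 12.036). L is determined by |TL| = 30.6 and |LN| = 34.6 together: it lies at the intersection of circle(T, 30.6) and circle(N, 34.6). With |TN| = 48.843, the foot of the radical line on TN is 21.752 from T and the perpendicular offset is √(30.6² − 21.752²) = 21.523. Taking the right-of-TN solution: L = (36.541, -14.183).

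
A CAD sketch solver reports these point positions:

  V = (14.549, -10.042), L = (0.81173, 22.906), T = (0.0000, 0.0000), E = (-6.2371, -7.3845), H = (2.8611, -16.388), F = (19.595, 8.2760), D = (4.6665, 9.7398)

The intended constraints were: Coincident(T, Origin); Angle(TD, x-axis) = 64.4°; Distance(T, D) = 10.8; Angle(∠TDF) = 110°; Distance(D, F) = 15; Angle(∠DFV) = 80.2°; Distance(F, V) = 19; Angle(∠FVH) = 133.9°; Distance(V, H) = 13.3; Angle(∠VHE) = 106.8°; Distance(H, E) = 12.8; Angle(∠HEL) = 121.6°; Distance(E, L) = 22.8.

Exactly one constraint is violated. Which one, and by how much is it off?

Distance(E, L) = 22.8 — off by 8.30.

T = (0.00, 0.00) ✓; TD at 64.40° ✓; |TD| = 10.80 ✓; ∠TDF = 110.0° ✓; |DF| = 15.00 ✓; ∠DFV = 80.20° ✓; |FV| = 19.00 ✓; ∠FVH = 133.9° ✓; |VH| = 13.30 ✓; ∠VHE = 106.8° ✓; |HE| = 12.80 ✓; ∠HEL = 121.6° ✓; |EL| = 31.10 ✗.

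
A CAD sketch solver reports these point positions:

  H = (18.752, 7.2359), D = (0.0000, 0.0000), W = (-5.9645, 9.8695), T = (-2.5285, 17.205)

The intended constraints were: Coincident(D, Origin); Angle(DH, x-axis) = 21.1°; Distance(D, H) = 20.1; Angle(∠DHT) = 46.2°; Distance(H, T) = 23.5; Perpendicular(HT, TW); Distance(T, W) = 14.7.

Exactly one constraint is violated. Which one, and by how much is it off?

Distance(T, W) = 14.7 — off by 6.60.

D = (0.00, 0.00) ✓; DH at 21.10° ✓; |DH| = 20.10 ✓; ∠DHT = 46.20° ✓; |HT| = 23.50 ✓; ∠(HT, TW) = 90.00° ✓; |TW| = 8.100 ✗.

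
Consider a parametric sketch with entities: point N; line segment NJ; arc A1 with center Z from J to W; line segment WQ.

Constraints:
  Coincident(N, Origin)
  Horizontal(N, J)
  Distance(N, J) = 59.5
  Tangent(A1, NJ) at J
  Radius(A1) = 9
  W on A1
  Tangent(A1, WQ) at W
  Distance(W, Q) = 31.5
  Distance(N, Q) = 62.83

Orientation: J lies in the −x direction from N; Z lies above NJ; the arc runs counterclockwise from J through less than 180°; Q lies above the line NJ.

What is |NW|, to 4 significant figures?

51.22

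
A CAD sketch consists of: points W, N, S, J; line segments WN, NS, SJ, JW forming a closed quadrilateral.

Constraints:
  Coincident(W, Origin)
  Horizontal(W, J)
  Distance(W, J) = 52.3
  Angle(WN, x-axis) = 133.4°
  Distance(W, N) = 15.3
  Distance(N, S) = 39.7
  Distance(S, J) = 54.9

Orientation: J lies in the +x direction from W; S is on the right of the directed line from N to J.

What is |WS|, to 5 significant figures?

26.171

W is at the origin; WJ is horizontal with |WJ| = 52.3 and J in +x, so J = (52.3, 0). WN runs at 133.4° with |WN| = 15.3, so N = (-10.512, 11.117). S is determined by |NS| = 39.7 and |SJ| = 54.9 together: it lies at the intersection of circle(N, 39.7) and circle(J, 54.9). With |NJ| = 63.789, the foot of the radical line on NJ is 20.623 from N and the perpendicular offset is √(39.7² − 20.623²) = 33.923. Taking the right-of-NJ solution: S = (3.8834, -25.881).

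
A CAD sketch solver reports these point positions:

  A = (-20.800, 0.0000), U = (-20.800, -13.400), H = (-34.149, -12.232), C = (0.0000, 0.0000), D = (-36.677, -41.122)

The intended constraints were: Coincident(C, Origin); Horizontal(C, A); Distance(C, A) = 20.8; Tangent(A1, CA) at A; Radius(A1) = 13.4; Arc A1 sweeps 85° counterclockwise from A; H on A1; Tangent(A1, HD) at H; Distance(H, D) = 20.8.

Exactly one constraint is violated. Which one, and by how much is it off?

Distance(H, D) = 20.8 — off by 8.20.

C = (0.00, 0.00) ✓; C.y = 0.00, A.y = 0.00 ✓; |CA| = 20.80 ✓; ∠(UA, AC) = 90.00° ✓; |UA| = 13.40 ✓; bearing(U→H) − bearing(U→A) = 85.00° ✓; |UH| = 13.40 ✓; ∠(UH, HD) = 90.00° ✓; |HD| = 29.00 ✗.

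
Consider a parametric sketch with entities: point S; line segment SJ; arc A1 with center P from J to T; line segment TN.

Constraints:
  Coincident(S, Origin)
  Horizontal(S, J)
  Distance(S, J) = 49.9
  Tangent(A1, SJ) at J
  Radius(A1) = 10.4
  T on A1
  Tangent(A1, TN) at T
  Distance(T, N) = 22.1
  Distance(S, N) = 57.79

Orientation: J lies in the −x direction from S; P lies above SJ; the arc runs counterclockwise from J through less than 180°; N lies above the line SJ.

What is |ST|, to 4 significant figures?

42.13

Checks: ∠(PJ, JS) = 90.00° ✓; |PT| = 10.40 ✓; ∠(PT, TN) = 90.00° ✓; |TN| = 22.10 ✓; |SN| = 57.79 ✓.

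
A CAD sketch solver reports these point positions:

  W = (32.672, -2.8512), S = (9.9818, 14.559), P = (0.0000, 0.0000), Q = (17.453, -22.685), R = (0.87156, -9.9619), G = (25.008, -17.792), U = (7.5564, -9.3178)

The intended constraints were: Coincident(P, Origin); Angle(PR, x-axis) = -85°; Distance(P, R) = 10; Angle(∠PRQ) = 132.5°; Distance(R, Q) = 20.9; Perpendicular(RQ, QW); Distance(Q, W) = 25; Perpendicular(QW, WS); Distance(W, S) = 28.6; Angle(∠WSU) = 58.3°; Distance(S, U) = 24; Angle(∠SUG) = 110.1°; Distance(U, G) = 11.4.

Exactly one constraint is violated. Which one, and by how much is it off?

Distance(U, G) = 11.4 — off by 8.00.

P = (0.00, 0.00) ✓; PR at -85.00° ✓; |PR| = 10.00 ✓; ∠PRQ = 132.5° ✓; |RQ| = 20.90 ✓; ∠(RQ, QW) = 90.00° ✓; |QW| = 25.00 ✓; ∠(QW, WS) = 90.00° ✓; |WS| = 28.60 ✓; ∠WSU = 58.30° ✓; |SU| = 24.00 ✓; ∠SUG = 110.1° ✓; |UG| = 19.40 ✗.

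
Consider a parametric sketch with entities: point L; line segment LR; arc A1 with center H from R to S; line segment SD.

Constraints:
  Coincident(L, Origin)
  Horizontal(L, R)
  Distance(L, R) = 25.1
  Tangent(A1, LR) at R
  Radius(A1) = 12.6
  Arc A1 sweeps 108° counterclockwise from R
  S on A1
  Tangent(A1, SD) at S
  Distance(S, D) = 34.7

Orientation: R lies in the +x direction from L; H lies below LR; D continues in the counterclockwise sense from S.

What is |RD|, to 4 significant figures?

49.51

On A1, R sits at bearing 90° from H; a 108° counterclockwise sweep puts S at bearing 198°, so S = H + 12.6·(cos 198°, sin 198°) = (13.12, -16.49). Since A1 is tangent to SD there, HS ⟂ SD, so SD runs along (−sin 198°, cos 198°); with |SD| = 34.7, D = (23.84, -49.50). Then |RD| = |D − R| = 49.51.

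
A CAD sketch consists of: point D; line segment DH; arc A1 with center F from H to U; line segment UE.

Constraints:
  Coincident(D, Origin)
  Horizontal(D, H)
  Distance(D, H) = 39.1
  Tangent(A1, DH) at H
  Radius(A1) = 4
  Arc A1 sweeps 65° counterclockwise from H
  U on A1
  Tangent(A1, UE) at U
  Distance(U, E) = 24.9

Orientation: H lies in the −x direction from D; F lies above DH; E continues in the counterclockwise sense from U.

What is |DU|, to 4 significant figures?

35.55

D is at the origin; DH is horizontal with |DH| = 39.1 and H on the −x side, so H = (-39.10, 0.000). The tangent condition forces FH to be normal to DH, so F = H + (0, 4) = (-39.10, 4.000). On A1, H sits at bearing -90° from F; a 65° counterclockwise sweep puts U at bearing -25°, so U = F + 4.0·(cos -25°, sin -25°) = (-35.47, 2.310). Then |DU| = |U − D| = 35.55.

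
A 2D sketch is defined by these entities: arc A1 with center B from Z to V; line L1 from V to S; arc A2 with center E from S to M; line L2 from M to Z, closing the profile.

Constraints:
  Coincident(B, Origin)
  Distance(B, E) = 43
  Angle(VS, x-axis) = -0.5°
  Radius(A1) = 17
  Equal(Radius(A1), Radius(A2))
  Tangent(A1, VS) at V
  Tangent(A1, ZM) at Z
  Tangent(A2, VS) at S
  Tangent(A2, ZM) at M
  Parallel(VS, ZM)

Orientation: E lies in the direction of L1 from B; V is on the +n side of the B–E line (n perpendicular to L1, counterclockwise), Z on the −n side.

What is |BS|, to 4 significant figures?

46.24

The slot axis is L1's direction at -0.5°, so u = (cos -0.5°, sin -0.5°) = (1.000, -0.008727) and n = (−sin -0.5°, cos -0.5°) = (0.008727, 1.000). B is at the origin and E lies 43.0 along u from B, so E = 43.0·u = (43.00, -0.3752). Tangency of A1 to both parallel lines with radius 17.0 puts V and Z at B ± 17.0·n: V = (0.1484, 17.00), Z = (-0.1484, -17.00). Equal radii place S and M the same way about E: S = E + 17.0·n = (43.15, 16.62), M = E − 17.0·n = (42.85, -17.37). Then |BS| = |S − B| = 46.24.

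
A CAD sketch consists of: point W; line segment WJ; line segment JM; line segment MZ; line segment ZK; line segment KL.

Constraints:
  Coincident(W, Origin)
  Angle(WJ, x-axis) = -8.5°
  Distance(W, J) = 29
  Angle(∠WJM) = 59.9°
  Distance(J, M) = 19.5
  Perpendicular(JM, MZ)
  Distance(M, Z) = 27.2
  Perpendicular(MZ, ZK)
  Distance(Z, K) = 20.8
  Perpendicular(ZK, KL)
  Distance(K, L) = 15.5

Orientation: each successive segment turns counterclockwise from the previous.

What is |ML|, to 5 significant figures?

23.865

W is at the origin; WJ runs at -8.5° with length 29.0, so J = (28.681, -4.2865). ∠WJM = 59.9° gives JM at 111.60° from the x-axis; with |JM| = 19.5, M = (21.503, 13.844). JM ⟂ MZ, so MZ runs at -158.40°; with |MZ| = 27.2, Z = (-3.7869, 3.8312). MZ is perpendicular to ZK, so ZK runs at -68.400°; with |ZK| = 20.8, K = (3.8701, -15.508). ZK is perpendicular to KL, so KL runs at 21.600°; with |KL| = 15.5, L = (18.282, -9.8022). Then |ML| = |L − M| = 23.865.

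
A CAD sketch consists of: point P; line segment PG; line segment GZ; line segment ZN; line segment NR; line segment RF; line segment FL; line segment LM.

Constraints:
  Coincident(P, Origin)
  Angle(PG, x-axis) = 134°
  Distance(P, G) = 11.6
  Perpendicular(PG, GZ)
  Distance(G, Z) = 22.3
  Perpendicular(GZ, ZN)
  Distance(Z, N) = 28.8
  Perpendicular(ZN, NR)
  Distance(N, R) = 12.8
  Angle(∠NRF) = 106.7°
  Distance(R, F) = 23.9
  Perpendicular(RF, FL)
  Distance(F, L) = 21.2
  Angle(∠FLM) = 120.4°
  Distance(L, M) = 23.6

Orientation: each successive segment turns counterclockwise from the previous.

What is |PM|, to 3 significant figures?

40.5

RF ⟂ FL, so FL runs at -153°; with |FL| = 21.2, L = (-24.7, -7.46). ∠FLM = 120.4° gives LM at -93.1° from the x-axis; with |LM| = 23.6, M = (-26.0, -31.0). Then |PM| = |M − P| = 40.5.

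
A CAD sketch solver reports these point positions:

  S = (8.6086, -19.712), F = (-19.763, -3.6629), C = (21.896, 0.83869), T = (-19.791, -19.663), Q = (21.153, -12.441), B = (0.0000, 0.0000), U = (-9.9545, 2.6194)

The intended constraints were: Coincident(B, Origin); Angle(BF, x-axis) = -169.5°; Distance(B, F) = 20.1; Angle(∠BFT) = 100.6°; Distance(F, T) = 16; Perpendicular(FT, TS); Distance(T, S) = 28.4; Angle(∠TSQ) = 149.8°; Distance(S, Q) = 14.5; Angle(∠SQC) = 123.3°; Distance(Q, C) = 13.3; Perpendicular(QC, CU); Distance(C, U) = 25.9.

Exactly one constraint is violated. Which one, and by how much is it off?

Distance(C, U) = 25.9 — off by 6.00.

B = (0.00, 0.00) ✓; BF at -169.5° ✓; |BF| = 20.10 ✓; ∠BFT = 100.6° ✓; |FT| = 16.00 ✓; ∠(FT, TS) = 90.00° ✓; |TS| = 28.40 ✓; ∠TSQ = 149.8° ✓; |SQ| = 14.50 ✓; ∠SQC = 123.3° ✓; |QC| = 13.30 ✓; ∠(QC, CU) = 90.00° ✓; |CU| = 31.90 ✗.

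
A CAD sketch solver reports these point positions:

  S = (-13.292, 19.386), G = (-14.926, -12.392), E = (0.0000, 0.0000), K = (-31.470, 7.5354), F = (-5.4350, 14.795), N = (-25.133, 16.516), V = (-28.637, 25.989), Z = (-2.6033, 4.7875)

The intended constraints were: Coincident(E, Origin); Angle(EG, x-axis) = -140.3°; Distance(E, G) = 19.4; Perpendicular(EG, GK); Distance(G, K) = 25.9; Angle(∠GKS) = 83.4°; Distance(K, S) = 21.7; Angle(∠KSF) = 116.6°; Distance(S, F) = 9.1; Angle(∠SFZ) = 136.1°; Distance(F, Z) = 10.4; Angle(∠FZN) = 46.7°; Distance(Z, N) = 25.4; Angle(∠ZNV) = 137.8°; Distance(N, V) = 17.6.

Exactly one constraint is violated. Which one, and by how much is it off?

Distance(N, V) = 17.6 — off by 7.50.

E = (0.00, 0.00) ✓; EG at -140.3° ✓; |EG| = 19.40 ✓; ∠(EG, GK) = 90.00° ✓; |GK| = 25.90 ✓; ∠GKS = 83.40° ✓; |KS| = 21.70 ✓; ∠KSF = 116.6° ✓; |SF| = 9.100 ✓; ∠SFZ = 136.1° ✓; |FZ| = 10.40 ✓; ∠FZN = 46.70° ✓; |ZN| = 25.40 ✓; ∠ZNV = 137.8° ✓; |NV| = 10.10 ✗.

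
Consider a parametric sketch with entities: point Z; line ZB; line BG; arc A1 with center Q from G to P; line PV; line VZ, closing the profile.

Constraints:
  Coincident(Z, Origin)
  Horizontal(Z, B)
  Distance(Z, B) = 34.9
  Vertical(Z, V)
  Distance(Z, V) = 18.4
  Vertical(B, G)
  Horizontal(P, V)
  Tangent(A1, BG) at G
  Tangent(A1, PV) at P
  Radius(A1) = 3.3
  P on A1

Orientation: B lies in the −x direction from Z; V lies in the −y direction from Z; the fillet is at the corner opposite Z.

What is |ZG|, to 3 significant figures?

38.0

The virtual corner opposite Z is at (-34.9, -18.4). Tangency of A1 to BG means the radius QG is perpendicular to BG and since A1 is tangent to PV there, QP ⟂ PV, with radius 3.3, so the center Q sits 3.3 in from both sides at Q = (-31.6, -15.1). That places the tangent points at G = (-34.9, -15.1) on BG and P = (-31.6, -18.4) on PV. Then |ZG| = |G − Z| = 38.0.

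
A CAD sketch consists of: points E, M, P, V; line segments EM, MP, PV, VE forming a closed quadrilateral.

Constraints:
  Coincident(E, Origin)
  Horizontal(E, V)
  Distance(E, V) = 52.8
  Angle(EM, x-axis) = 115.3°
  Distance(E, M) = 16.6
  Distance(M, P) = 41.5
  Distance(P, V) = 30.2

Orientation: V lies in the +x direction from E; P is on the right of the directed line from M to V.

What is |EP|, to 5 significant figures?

27.380

Checks: |MP| = 41.50 ✓; |PV| = 30.20 ✓.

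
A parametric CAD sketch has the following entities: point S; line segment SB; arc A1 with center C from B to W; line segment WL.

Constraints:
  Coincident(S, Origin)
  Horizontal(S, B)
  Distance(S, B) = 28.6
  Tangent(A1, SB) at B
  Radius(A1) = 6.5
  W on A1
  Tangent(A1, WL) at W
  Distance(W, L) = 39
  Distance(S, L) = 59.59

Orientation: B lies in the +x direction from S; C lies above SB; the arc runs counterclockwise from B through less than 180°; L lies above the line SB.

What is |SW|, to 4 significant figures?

35.52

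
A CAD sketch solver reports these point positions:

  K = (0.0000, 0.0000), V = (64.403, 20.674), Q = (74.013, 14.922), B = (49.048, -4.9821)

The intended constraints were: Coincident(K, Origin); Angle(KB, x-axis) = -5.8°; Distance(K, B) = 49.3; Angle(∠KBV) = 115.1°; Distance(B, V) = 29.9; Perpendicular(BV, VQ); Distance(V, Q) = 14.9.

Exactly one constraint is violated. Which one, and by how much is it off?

Distance(V, Q) = 14.9 — off by 3.70.

K = (0.00, 0.00) ✓; KB at -5.800° ✓; |KB| = 49.30 ✓; ∠KBV = 115.1° ✓; |BV| = 29.90 ✓; ∠(BV, VQ) = 90.00° ✓; |VQ| = 11.20 ✗.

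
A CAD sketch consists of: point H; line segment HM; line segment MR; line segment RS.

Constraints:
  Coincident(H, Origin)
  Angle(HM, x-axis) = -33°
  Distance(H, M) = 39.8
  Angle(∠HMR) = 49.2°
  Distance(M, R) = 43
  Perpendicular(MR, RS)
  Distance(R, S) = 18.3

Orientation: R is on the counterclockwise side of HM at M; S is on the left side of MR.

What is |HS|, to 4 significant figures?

20.71

H is at the origin; HM runs at -33.0° with length 39.8, so M = 39.8·(cos -33.0°, sin -33.0°) = (33.38, -21.68). ∠HMR = 49.2°, so MR runs at -33.0° + (180° − 49.2°) = 97.80° from the x-axis; with |MR| = 43.0, R = M + 43.0·(cos 97.80°, sin 97.80°) = (27.54, 20.93). MR ⟂ RS; with |RS| = 18.3 on the left of MR, S = R + 18.3·(-0.9907, -0.1357) = (9.413, 18.44). Then |HS| = |S − H| = 20.71.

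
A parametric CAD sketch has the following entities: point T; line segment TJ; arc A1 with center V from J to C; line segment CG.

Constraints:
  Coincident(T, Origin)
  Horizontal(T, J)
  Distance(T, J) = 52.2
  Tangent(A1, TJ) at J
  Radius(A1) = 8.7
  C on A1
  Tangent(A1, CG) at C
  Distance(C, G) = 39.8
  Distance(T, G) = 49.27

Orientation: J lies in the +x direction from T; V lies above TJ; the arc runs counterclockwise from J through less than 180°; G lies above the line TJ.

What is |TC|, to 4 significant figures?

59.81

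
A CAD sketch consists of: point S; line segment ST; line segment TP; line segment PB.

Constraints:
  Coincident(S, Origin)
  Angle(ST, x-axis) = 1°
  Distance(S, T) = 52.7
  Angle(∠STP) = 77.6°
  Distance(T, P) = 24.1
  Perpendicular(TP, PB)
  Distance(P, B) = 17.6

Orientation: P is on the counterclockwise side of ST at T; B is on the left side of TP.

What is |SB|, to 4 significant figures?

36.20

S is at the origin; ST runs at 1.0° with length 52.7, so T = 52.7·(cos 1.0°, sin 1.0°) = (52.69, 0.9197). ∠STP = 77.6°, so TP runs at 1.0° + (180° − 77.6°) = 103.4° from the x-axis; with |TP| = 24.1, P = T + 24.1·(cos 103.4°, sin 103.4°) = (47.11, 24.36). TP is perpendicular to PB; with |PB| = 17.6 on the left of TP, B = P + 17.6·(-0.9728, -0.2317) = (29.99, 20.28). Then |SB| = |B − S| = 36.20.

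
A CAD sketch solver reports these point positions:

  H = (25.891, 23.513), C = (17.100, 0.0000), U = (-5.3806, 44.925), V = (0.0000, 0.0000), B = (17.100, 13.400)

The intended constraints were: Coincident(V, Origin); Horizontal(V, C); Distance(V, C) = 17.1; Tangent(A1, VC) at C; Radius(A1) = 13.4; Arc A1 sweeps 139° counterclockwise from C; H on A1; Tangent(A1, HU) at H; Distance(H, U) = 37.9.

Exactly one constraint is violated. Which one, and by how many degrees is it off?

Tangent(A1, HU) at H — off by 6.60°.

V = (0.00, 0.00) ✓; V.y = 0.00, C.y = 0.00 ✓; |VC| = 17.10 ✓; ∠(BC, CV) = 90.00° ✓; |BC| = 13.40 ✓; bearing(B→H) − bearing(B→C) = 139.0° ✓; |BH| = 13.40 ✓; ∠(BH, HU) = 83.40° ✗; |HU| = 37.90 ✓.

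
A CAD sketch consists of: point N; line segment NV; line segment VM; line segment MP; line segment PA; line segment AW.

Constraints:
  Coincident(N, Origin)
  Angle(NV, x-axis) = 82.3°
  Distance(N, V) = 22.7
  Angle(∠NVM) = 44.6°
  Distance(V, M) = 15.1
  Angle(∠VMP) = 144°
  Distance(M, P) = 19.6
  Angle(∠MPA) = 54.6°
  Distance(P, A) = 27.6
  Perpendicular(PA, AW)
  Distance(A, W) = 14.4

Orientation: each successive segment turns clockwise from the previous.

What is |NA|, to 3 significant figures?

12.2

∠VMP = 144.0° gives MP at -89.1° from the x-axis; with |MP| = 19.6, P = (12.4, -9.18). ∠MPA = 54.6° gives PA at 146° from the x-axis; with |PA| = 27.6, A = (-10.3, 6.46). Then |NA| = |A − N| = 12.2.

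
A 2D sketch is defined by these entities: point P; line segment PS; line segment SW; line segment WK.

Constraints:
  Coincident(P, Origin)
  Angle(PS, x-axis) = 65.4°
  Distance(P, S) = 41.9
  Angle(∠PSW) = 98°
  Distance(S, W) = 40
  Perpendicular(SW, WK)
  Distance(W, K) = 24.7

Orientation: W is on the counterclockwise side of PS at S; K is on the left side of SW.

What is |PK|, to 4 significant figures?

48.81

∠PSW = 98.0°, so SW runs at 65.4° + (180° − 98.0°) = 147.4° from the x-axis; with |SW| = 40.0, W = S + 40.0·(cos 147.4°, sin 147.4°) = (-16.26, 59.65). SW is perpendicular to WK; with |WK| = 24.7 on the left of SW, K = W + 24.7·(-0.5388, -0.8425) = (-29.56, 38.84). Then |PK| = |K − P| = 48.81.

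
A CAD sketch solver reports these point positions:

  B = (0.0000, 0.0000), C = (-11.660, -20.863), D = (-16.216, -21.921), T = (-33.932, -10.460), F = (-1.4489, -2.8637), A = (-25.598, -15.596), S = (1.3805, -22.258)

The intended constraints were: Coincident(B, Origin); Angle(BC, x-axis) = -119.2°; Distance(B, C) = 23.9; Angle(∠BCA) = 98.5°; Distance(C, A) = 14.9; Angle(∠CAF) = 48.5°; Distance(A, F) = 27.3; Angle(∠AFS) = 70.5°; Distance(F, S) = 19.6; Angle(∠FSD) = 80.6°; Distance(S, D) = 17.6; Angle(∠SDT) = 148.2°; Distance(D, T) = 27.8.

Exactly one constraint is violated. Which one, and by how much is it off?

Distance(D, T) = 27.8 — off by 6.70.

B = (0.00, 0.00) ✓; BC at -119.2° ✓; |BC| = 23.90 ✓; ∠BCA = 98.50° ✓; |CA| = 14.90 ✓; ∠CAF = 48.50° ✓; |AF| = 27.30 ✓; ∠AFS = 70.50° ✓; |FS| = 19.60 ✓; ∠FSD = 80.60° ✓; |SD| = 17.60 ✓; ∠SDT = 148.2° ✓; |DT| = 21.10 ✗.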